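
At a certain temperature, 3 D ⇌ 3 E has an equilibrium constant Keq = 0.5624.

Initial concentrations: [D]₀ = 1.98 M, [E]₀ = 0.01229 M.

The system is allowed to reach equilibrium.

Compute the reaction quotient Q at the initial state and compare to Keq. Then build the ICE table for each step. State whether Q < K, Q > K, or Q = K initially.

Q₀ = 2.3914e-07 vs Keq = 0.5624 ⇒ Q<K, forward
Step 1:
                   D          E
  I             1.98    0.01229
  C          -0.8886     0.8886
  E            1.091     0.9009
  solve Keq expr → x = 0.2962; check Q = 0.5624

Q₀ = 2.3914e-07; Q < K (proceeds forward)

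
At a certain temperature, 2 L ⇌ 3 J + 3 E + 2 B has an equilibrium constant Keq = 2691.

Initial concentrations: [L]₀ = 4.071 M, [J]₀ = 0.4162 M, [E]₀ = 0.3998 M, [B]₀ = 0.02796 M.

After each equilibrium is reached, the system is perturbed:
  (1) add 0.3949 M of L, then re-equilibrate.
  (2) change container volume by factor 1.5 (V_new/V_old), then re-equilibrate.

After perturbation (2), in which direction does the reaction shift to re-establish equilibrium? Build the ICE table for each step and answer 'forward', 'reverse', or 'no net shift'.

Direction: forward

Q₀ = 2.1732e-07 vs Keq = 2691 ⇒ Q<K, forward
Step 1:
                   L          J          E          B
  Initial      4.071     0.4162     0.3998    0.02796
  Change      -2.129      3.193      3.193      2.129
  Equil        1.942       3.61      3.593      2.157
  solve Keq expr → x = 1.064; check Q = 2691
Then add 0.3949 M of L.
Step 2:
                   L          J          E          B
  Initial      2.337       3.61      3.593      2.157
  Change     -0.0874     0.1311     0.1311     0.0874
  Equil         2.25      3.741      3.724      2.244
  solve Keq expr → x = 0.0437; check Q = 2691
Then change container volume by factor 1.5 (V_new/V_old).
Step 3:
                   L          J          E          B
  Initial        1.5      2.494      2.483      1.496
  Change     -0.4073      0.611      0.611     0.4073
  Equil        1.092      3.105      3.094      1.904
  solve Keq expr → x = 0.2037; check Q = 2691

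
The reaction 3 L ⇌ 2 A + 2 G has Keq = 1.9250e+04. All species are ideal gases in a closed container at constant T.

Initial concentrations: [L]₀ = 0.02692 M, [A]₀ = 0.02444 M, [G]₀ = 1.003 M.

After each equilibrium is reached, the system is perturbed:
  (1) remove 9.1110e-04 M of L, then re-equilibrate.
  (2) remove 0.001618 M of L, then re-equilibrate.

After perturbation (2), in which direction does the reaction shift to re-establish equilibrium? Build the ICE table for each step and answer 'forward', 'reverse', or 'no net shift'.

Q₀ = 30.8 vs Keq = 1.9250e+04 ⇒ Q<K, forward
Step 1:
                    L           A           G
  I           0.02692     0.02444       1.003
  C          -0.02254     0.01503     0.01503
  E          0.004377     0.03947       1.018
  solve Keq expr → x = 0.007514; check Q = 1.9250e+04
Then remove 9.1110e-04 M of L.
Step 2:
                    L           A           G
  I          0.003466     0.03947       1.018
  C        8.6664e-04 -5.7776e-04 -5.7776e-04
  E          0.004333     0.03889       1.017
  solve Keq expr → x = -2.8888e-04; check Q = 1.9250e+04
Then remove 0.001618 M of L.
Step 3:
                    L           A           G
  I          0.002715     0.03889       1.017
  C          0.001539   -0.001026   -0.001026
  E          0.004253     0.03787       1.016
  solve Keq expr → x = -5.1287e-04; check Q = 1.9250e+04

Direction: reverse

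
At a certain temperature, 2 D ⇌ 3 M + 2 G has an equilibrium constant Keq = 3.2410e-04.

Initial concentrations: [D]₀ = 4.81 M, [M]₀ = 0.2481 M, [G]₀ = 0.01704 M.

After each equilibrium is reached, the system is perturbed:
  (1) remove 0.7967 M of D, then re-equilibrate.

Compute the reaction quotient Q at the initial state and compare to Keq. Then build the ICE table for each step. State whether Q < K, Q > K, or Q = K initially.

Q₀ = 1.9166e-07; Q < K (proceeds forward)

Q₀ = 1.9166e-07 vs Keq = 3.2410e-04 ⇒ Q<K, forward
Step 1:
                   D          M          G
  I             4.81     0.2481    0.01704
  C          -0.1934     0.2901     0.1934
  E            4.617     0.5382     0.2105
  solve Keq expr → x = 0.09671; check Q = 3.2410e-04
Then remove 0.7967 M of D.
Step 2:
                   D          M          G
  I             3.82     0.5382     0.2105
  C          0.01983   -0.02975   -0.01983
  E             3.84     0.5085     0.1906
  solve Keq expr → x = -0.009916; check Q = 3.2410e-04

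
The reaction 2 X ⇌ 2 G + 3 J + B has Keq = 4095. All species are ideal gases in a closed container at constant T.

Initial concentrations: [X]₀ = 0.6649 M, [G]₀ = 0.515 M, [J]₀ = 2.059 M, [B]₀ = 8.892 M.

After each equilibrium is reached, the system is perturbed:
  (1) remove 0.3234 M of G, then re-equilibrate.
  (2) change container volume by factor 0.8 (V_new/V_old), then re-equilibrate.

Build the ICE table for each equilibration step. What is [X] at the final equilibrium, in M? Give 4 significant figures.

Q₀ = 46.57 vs Keq = 4095 ⇒ Q<K, forward
Step 1:
                  X         G         J         B
  I          0.6649     0.515     2.059     8.892
  C         -0.4565    0.4565    0.6848    0.2283
  E          0.2084    0.9715     2.744      9.12
  solve Keq expr → x = 0.2283; check Q = 4095
Then remove 0.3234 M of G.
Step 2:
                  X         G         J         B
  I          0.2084    0.6481     2.744      9.12
  C        -0.05166   0.05166   0.07749   0.02583
  E          0.1567    0.6998     2.821     9.146
  solve Keq expr → x = 0.02583; check Q = 4095
Then change container volume by factor 0.8 (V_new/V_old).
Step 3:
                  X         G         J         B
  I          0.1959    0.8747     3.527     11.43
  C         0.07185  -0.07185   -0.1078  -0.03592
  E          0.2677    0.8029     3.419      11.4
  solve Keq expr → x = -0.03592; check Q = 4095

[X]_eq = 0.2677 M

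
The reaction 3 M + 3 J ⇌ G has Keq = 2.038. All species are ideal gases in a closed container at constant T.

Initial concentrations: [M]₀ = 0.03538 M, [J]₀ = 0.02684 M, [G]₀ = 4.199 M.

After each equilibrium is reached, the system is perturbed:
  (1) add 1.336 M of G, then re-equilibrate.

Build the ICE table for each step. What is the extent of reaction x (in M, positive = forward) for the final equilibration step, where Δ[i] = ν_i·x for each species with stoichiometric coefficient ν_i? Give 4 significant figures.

Q₀ = 4.9037e+09 vs Keq = 2.038 ⇒ Q>K, reverse
Step 1:
                    M           J           G
  Initial     0.03538     0.02684       4.199
  Change         1.08        1.08     -0.3601
  Equil         1.116       1.107       3.839
  solve Keq expr → x = -0.3601; check Q = 2.038
Then add 1.336 M of G.
Step 2:
                    M           J           G
  Initial       1.116       1.107       5.175
  Change      0.05601     0.05601    -0.01867
  Equil         1.172       1.163       5.156
  solve Keq expr → x = -0.01867; check Q = 2.038

x = -0.01867 M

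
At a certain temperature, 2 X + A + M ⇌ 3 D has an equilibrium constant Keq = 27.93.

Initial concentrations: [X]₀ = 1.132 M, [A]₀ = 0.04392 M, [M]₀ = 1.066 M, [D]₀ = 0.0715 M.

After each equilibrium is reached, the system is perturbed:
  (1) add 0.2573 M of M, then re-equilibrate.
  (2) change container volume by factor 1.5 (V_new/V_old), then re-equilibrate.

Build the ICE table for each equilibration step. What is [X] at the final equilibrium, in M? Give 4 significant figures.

[X]_eq = 0.6965 M

Q₀ = 0.006093 vs Keq = 27.93 ⇒ Q<K, forward
Step 1:
                   X          A          M          D
  Initial      1.132    0.04392      1.066     0.0715
  Change    -0.08731   -0.04365   -0.04365      0.131
  Equil        1.045 2.6630e-04      1.022     0.2025
  solve Keq expr → x = 0.04365; check Q = 27.93
Then add 0.2573 M of M.
Step 2:
                   X          A          M          D
  Initial      1.045 2.6630e-04       1.28     0.2025
  Change  -1.0598e-04 -5.2992e-05 -5.2992e-05 1.5898e-04
  Equil        1.045 2.1331e-04       1.28     0.2026
  solve Keq expr → x = 5.2992e-05; check Q = 27.93
Then change container volume by factor 1.5 (V_new/V_old).
Step 3:
                   X          A          M          D
  Initial     0.6964 1.4221e-04     0.8531     0.1351
  Change  1.4002e-04 7.0008e-05 7.0008e-05 -2.1002e-04
  Equil       0.6965 2.1222e-04     0.8531     0.1349
  solve Keq expr → x = -7.0008e-05; check Q = 27.93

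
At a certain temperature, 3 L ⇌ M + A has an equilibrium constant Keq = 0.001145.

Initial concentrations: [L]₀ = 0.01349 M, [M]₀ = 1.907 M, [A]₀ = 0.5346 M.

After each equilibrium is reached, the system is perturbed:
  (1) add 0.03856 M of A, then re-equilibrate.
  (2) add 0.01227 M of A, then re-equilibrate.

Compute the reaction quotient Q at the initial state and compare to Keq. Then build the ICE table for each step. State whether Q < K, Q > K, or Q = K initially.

Q₀ = 4.1528e+05; Q > K (proceeds reverse)

Q₀ = 4.1528e+05 vs Keq = 0.001145 ⇒ Q>K, reverse
Step 1:
                   L          M          A
  Initial    0.01349      1.907     0.5346
  Change       1.593    -0.5311    -0.5311
  Equil        1.607      1.376   0.003453
  solve Keq expr → x = -0.5311; check Q = 0.001145
Then add 0.03856 M of A.
Step 2:
                   L          M          A
  Initial      1.607      1.376    0.04201
  Change       0.113   -0.03766   -0.03766
  Equil         1.72      1.338   0.004353
  solve Keq expr → x = -0.03766; check Q = 0.001145
Then add 0.01227 M of A.
Step 3:
                   L          M          A
  Initial       1.72      1.338    0.01662
  Change     0.03585   -0.01195   -0.01195
  Equil        1.756      1.326   0.004673
  solve Keq expr → x = -0.01195; check Q = 0.001145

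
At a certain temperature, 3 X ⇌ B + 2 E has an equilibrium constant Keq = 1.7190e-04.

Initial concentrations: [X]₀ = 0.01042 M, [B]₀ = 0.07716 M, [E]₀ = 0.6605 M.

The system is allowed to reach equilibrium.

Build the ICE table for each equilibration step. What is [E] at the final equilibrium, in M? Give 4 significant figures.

[E]_eq = 0.5062 M

Q₀ = 2.9753e+04 vs Keq = 1.7190e-04 ⇒ Q>K, reverse
Step 1:
                  X         B         E
  I         0.01042   0.07716    0.6605
  C          0.2315  -0.07715   -0.1543
  E          0.2419 9.4927e-06    0.5062
  solve Keq expr → x = -0.07715; check Q = 1.7190e-04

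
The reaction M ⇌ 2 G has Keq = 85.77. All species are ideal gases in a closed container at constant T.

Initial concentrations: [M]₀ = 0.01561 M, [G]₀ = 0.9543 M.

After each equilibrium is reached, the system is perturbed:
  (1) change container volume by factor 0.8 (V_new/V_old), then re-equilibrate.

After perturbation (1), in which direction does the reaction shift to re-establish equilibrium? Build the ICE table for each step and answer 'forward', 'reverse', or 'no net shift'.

Direction: reverse

Q₀ = 58.34 vs Keq = 85.77 ⇒ Q<K, forward
Step 1:
                   M          G
  I          0.01561     0.9543
  C        -0.004778   0.009557
  E          0.01083     0.9639
  solve Keq expr → x = 0.004778; check Q = 85.77
Then change container volume by factor 0.8 (V_new/V_old).
Step 2:
                   M          G
  I          0.01354      1.205
  C         0.003205   -0.00641
  E          0.01674      1.198
  solve Keq expr → x = -0.003205; check Q = 85.77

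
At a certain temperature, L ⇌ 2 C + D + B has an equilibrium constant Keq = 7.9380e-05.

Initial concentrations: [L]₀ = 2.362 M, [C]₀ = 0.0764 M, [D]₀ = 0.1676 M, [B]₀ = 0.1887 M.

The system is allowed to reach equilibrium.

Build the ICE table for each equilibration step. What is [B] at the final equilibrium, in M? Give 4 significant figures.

[B]_eq = 0.1889 M

Q₀ = 7.8154e-05 vs Keq = 7.9380e-05 ⇒ Q<K, forward
Step 1:
                  L         C         D         B
  Initial     2.362    0.0764    0.1676    0.1887
  Change  -2.4364e-04 4.8728e-04 2.4364e-04 2.4364e-04
  Equil       2.362   0.07689    0.1678    0.1889
  solve Keq expr → x = 2.4364e-04; check Q = 7.9380e-05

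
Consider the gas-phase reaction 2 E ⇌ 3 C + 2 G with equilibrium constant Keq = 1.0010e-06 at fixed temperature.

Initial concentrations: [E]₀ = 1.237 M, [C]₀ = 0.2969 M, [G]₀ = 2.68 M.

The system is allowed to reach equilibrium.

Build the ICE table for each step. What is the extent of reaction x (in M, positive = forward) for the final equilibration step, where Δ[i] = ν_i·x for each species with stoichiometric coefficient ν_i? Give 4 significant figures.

Q₀ = 0.1228 vs Keq = 1.0010e-06 ⇒ Q>K, reverse
Step 1:
                    E           C           G
  I             1.237      0.2969        2.68
  C            0.1933       -0.29     -0.1933
  E              1.43    0.006919       2.487
  solve Keq expr → x = -0.09666; check Q = 1.0010e-06

x = -0.09666 M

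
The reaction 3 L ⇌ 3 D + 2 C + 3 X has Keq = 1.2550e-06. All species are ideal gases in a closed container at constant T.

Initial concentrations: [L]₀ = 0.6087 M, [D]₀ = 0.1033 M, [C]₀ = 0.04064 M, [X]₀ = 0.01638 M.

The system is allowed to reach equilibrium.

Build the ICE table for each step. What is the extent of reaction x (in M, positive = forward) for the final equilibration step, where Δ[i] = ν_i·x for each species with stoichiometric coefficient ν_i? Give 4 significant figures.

x = 0.03379 M

Q₀ = 3.5476e-11 vs Keq = 1.2550e-06 ⇒ Q<K, forward
Step 1:
                  L         D         C         X
  Initial    0.6087    0.1033   0.04064   0.01638
  Change    -0.1014    0.1014   0.06758    0.1014
  Equil      0.5073    0.2047    0.1082    0.1177
  solve Keq expr → x = 0.03379; check Q = 1.2550e-06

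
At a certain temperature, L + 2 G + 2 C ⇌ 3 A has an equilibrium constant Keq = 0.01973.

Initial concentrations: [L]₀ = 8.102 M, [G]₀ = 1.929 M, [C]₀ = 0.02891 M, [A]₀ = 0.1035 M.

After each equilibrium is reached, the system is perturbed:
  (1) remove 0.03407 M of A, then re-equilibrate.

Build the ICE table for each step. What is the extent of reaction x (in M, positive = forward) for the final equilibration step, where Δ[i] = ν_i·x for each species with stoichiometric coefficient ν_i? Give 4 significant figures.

x = 0.005135 M

Q₀ = 0.044 vs Keq = 0.01973 ⇒ Q>K, reverse
Step 1:
                  L         G         C         A
  Initial     8.102     1.929   0.02891    0.1035
  Change    0.00369  0.007379  0.007379  -0.01107
  Equil       8.106     1.936   0.03629   0.09243
  solve Keq expr → x = -0.00369; check Q = 0.01973
Then remove 0.03407 M of A.
Step 2:
                  L         G         C         A
  Initial     8.106     1.936   0.03629   0.05836
  Change  -0.005135  -0.01027  -0.01027   0.01541
  Equil       8.101     1.926   0.02602   0.07377
  solve Keq expr → x = 0.005135; check Q = 0.01973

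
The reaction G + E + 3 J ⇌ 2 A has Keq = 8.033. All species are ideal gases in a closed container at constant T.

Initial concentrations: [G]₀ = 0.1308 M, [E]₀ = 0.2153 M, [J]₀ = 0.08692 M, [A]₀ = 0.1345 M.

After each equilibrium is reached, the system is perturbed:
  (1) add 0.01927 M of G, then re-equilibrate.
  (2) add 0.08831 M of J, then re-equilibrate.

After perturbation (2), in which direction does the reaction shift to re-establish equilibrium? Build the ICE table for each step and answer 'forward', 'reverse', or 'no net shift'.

Q₀ = 978.2 vs Keq = 8.033 ⇒ Q>K, reverse
Step 1:
                  G         E         J         A
  I          0.1308    0.2153   0.08692    0.1345
  C         0.03965   0.03965     0.119  -0.07931
  E          0.1705     0.255    0.2059   0.05519
  solve Keq expr → x = -0.03965; check Q = 8.033
Then add 0.01927 M of G.
Step 2:
                  G         E         J         A
  I          0.1897     0.255    0.2059   0.05519
  C       -8.5981e-04 -8.5981e-04 -0.002579   0.00172
  E          0.1889    0.2541    0.2033   0.05691
  solve Keq expr → x = 8.5981e-04; check Q = 8.033
Then add 0.08831 M of J.
Step 3:
                  G         E         J         A
  I          0.1889    0.2541    0.2916   0.05691
  C        -0.01062  -0.01062  -0.03187   0.02125
  E          0.1782    0.2435    0.2597   0.07816
  solve Keq expr → x = 0.01062; check Q = 8.033

Direction: forward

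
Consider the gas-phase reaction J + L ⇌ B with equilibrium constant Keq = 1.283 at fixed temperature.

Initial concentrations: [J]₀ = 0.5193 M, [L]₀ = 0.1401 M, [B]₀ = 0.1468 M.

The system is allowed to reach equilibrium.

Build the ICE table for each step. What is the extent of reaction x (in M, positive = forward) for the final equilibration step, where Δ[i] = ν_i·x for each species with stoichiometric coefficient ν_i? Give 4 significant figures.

x = -0.0284 M

Q₀ = 2.018 vs Keq = 1.283 ⇒ Q>K, reverse
Step 1:
                    J           L           B
  Initial      0.5193      0.1401      0.1468
  Change       0.0284      0.0284     -0.0284
  Equil        0.5477      0.1685      0.1184
  solve Keq expr → x = -0.0284; check Q = 1.283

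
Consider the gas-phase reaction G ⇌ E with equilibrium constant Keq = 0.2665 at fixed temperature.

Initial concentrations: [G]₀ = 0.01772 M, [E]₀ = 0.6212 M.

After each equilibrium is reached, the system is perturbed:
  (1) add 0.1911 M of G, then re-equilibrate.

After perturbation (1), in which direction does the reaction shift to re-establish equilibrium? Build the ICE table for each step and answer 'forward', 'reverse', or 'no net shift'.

Direction: forward

Q₀ = 35.06 vs Keq = 0.2665 ⇒ Q>K, reverse
Step 1:
                   G          E
  init       0.01772     0.6212
  Δ           0.4868    -0.4868
  eq          0.5045     0.1344
  solve Keq expr → x = -0.4868; check Q = 0.2665
Then add 0.1911 M of G.
Step 2:
                   G          E
  init        0.6956     0.1344
  Δ         -0.04021    0.04021
  eq          0.6554     0.1747
  solve Keq expr → x = 0.04021; check Q = 0.2665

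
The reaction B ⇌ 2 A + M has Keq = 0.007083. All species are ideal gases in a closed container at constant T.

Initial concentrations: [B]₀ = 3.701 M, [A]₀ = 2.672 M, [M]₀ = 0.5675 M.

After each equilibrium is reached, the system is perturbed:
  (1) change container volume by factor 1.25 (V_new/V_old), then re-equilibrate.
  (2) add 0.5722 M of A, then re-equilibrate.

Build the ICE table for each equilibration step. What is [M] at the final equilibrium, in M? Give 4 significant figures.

[M]_eq = 0.007315 M

Q₀ = 1.095 vs Keq = 0.007083 ⇒ Q>K, reverse
Step 1:
                    B           A           M
  I             3.701       2.672      0.5675
  C            0.5551       -1.11     -0.5551
  E             4.256       1.562     0.01236
  solve Keq expr → x = -0.5551; check Q = 0.007083
Then change container volume by factor 1.25 (V_new/V_old).
Step 2:
                    B           A           M
  I             3.405       1.249    0.009888
  C         -0.005281     0.01056    0.005281
  E               3.4        1.26     0.01517
  solve Keq expr → x = 0.005281; check Q = 0.007083
Then add 0.5722 M of A.
Step 3:
                    B           A           M
  I               3.4       1.832     0.01517
  C          0.007854    -0.01571   -0.007854
  E             3.407       1.816    0.007315
  solve Keq expr → x = -0.007854; check Q = 0.007083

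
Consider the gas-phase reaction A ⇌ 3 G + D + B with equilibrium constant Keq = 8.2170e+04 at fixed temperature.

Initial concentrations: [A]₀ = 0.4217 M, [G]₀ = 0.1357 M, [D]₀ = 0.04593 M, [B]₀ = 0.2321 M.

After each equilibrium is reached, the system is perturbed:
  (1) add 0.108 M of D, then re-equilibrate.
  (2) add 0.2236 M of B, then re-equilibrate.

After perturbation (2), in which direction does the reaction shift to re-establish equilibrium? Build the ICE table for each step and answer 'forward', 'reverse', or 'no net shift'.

Q₀ = 6.3170e-05 vs Keq = 8.2170e+04 ⇒ Q<K, forward
Step 1:
                  A         G         D         B
  init       0.4217    0.1357   0.04593    0.2321
  Δ         -0.4217     1.265    0.4217    0.4217
  eq      1.0226e-05     1.401    0.4676    0.6538
  solve Keq expr → x = 0.4217; check Q = 8.2170e+04
Then add 0.108 M of D.
Step 2:
                  A         G         D         B
  init    1.0226e-05     1.401    0.5756    0.6538
  Δ       2.3615e-06 -7.0846e-06 -2.3615e-06 -2.3615e-06
  eq      1.2588e-05     1.401    0.5756    0.6538
  solve Keq expr → x = -2.3615e-06; check Q = 8.2170e+04
Then add 0.2236 M of B.
Step 3:
                  A         G         D         B
  init    1.2588e-05     1.401    0.5756    0.8774
  Δ       4.3044e-06 -1.2913e-05 -4.3044e-06 -4.3044e-06
  eq      1.6892e-05     1.401    0.5756    0.8774
  solve Keq expr → x = -4.3044e-06; check Q = 8.2170e+04

Direction: reverse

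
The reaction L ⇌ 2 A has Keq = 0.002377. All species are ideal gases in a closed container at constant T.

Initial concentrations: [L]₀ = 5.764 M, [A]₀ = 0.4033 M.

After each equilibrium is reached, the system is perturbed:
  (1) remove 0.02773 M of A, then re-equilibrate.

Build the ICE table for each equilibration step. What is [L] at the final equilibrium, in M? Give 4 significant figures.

Q₀ = 0.02822 vs Keq = 0.002377 ⇒ Q>K, reverse
Step 1:
                  L         A
  I           5.764    0.4033
  C          0.1424   -0.2848
  E           5.906    0.1185
  solve Keq expr → x = -0.1424; check Q = 0.002377
Then remove 0.02773 M of A.
Step 2:
                  L         A
  I           5.906   0.09076
  C         -0.0138   0.02759
  E           5.893    0.1184
  solve Keq expr → x = 0.0138; check Q = 0.002377

[L]_eq = 5.893 M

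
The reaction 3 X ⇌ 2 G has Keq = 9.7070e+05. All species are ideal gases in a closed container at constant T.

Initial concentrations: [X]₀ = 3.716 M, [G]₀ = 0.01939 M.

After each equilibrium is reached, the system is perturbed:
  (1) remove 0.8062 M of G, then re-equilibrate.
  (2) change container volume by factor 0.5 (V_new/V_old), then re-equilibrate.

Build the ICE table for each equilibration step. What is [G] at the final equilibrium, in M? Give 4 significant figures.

[G]_eq = 3.366 M

Q₀ = 7.3270e-06 vs Keq = 9.7070e+05 ⇒ Q<K, forward
Step 1:
                   X          G
  I            3.716    0.01939
  C           -3.697      2.465
  E          0.01853      2.484
  solve Keq expr → x = 1.232; check Q = 9.7070e+05
Then remove 0.8062 M of G.
Step 2:
                   X          G
  I          0.01853      1.678
  C        -0.004247   0.002832
  E          0.01428      1.681
  solve Keq expr → x = 0.001416; check Q = 9.7070e+05
Then change container volume by factor 0.5 (V_new/V_old).
Step 3:
                   X          G
  I          0.02856      3.362
  C        -0.005874   0.003916
  E          0.02268      3.366
  solve Keq expr → x = 0.001958; check Q = 9.7070e+05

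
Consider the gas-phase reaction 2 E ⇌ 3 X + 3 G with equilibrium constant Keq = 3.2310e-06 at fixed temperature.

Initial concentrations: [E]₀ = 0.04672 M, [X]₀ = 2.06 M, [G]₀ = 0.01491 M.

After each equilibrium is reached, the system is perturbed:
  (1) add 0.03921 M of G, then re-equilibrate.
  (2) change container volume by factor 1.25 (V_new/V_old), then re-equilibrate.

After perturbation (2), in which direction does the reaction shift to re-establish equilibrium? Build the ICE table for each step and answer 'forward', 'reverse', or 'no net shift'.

Direction: forward

Q₀ = 0.01327 vs Keq = 3.2310e-06 ⇒ Q>K, reverse
Step 1:
                    E           X           G
  I           0.04672        2.06     0.01491
  C          0.009235    -0.01385    -0.01385
  E           0.05596       2.046    0.001057
  solve Keq expr → x = -0.004618; check Q = 3.2310e-06
Then add 0.03921 M of G.
Step 2:
                    E           X           G
  I           0.05596       2.046     0.04027
  C           0.02592    -0.03888    -0.03888
  E           0.08187       2.007    0.001389
  solve Keq expr → x = -0.01296; check Q = 3.2310e-06
Then change container volume by factor 1.25 (V_new/V_old).
Step 3:
                    E           X           G
  I            0.0655       1.606    0.001111
  C       -2.5383e-04  3.8075e-04  3.8075e-04
  E           0.06525       1.606    0.001492
  solve Keq expr → x = 1.2692e-04; check Q = 3.2310e-06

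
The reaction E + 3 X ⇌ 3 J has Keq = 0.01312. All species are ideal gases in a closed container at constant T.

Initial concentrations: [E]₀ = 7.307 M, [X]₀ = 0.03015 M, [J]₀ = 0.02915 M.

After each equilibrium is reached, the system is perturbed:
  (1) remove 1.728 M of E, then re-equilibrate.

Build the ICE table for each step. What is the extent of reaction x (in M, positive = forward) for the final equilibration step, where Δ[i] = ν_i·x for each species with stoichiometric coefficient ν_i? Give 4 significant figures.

Q₀ = 0.1237 vs Keq = 0.01312 ⇒ Q>K, reverse
Step 1:
                  E         X         J
  I           7.307   0.03015   0.02915
  C         0.00351   0.01053  -0.01053
  E           7.311   0.04068   0.01862
  solve Keq expr → x = -0.00351; check Q = 0.01312
Then remove 1.728 M of E.
Step 2:
                  E         X         J
  I           5.583   0.04068   0.01862
  C       3.7611e-04  0.001128 -0.001128
  E           5.583   0.04181   0.01749
  solve Keq expr → x = -3.7611e-04; check Q = 0.01312

x = -3.7611e-04 M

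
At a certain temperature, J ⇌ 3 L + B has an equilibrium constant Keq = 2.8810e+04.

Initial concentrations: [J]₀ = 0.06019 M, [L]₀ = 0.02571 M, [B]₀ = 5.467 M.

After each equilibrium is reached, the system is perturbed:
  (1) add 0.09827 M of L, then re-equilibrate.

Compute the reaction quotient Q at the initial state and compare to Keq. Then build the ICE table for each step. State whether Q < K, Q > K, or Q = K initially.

Q₀ = 0.001544 vs Keq = 2.8810e+04 ⇒ Q<K, forward
Step 1:
                    J           L           B
  I           0.06019     0.02571       5.467
  C          -0.06019      0.1806     0.06019
  E        1.6838e-06      0.2063       5.527
  solve Keq expr → x = 0.06019; check Q = 2.8810e+04
Then add 0.09827 M of L.
Step 2:
                    J           L           B
  I        1.6838e-06      0.3045       5.527
  C        3.7345e-06 -1.1204e-05 -3.7345e-06
  E        5.4183e-06      0.3045       5.527
  solve Keq expr → x = -3.7345e-06; check Q = 2.8810e+04

Q₀ = 0.001544; Q < K (proceeds forward)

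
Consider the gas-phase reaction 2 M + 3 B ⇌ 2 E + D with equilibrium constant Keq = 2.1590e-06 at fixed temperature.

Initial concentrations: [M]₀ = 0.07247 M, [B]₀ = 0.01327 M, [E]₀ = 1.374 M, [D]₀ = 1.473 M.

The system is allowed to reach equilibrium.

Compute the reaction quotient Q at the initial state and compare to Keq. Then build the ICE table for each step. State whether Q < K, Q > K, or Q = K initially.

Q₀ = 2.2659e+08 vs Keq = 2.1590e-06 ⇒ Q>K, reverse
Step 1:
                   M          B          E          D
  init       0.07247    0.01327      1.374      1.473
  Δ            1.367       2.05     -1.367    -0.6835
  eq           1.439      2.064   0.007057     0.7895
  solve Keq expr → x = -0.6835; check Q = 2.1590e-06

Q₀ = 2.2659e+08; Q > K (proceeds reverse)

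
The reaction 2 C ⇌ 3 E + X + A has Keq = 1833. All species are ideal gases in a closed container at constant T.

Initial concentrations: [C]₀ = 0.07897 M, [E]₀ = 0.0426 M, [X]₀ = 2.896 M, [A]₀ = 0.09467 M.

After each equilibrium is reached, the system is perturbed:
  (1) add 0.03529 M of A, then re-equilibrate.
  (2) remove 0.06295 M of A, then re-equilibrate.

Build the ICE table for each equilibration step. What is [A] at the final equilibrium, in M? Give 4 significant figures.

[A]_eq = 0.1061 M

Q₀ = 0.003399 vs Keq = 1833 ⇒ Q<K, forward
Step 1:
                   C          E          X          A
  init       0.07897     0.0426      2.896    0.09467
  Δ         -0.07804     0.1171    0.03902    0.03902
  eq      9.3335e-04     0.1597      2.935     0.1337
  solve Keq expr → x = 0.03902; check Q = 1833
Then add 0.03529 M of A.
Step 2:
                   C          E          X          A
  init    9.3335e-04     0.1597      2.935      0.169
  Δ       1.1411e-04 -1.7116e-04 -5.7054e-05 -5.7054e-05
  eq        0.001047     0.1595      2.935     0.1689
  solve Keq expr → x = -5.7054e-05; check Q = 1833
Then remove 0.06295 M of A.
Step 3:
                   C          E          X          A
  init      0.001047     0.1595      2.935      0.106
  Δ       -2.1487e-04 3.2230e-04 1.0743e-04 1.0743e-04
  eq      8.3259e-04     0.1598      2.935     0.1061
  solve Keq expr → x = 1.0743e-04; check Q = 1833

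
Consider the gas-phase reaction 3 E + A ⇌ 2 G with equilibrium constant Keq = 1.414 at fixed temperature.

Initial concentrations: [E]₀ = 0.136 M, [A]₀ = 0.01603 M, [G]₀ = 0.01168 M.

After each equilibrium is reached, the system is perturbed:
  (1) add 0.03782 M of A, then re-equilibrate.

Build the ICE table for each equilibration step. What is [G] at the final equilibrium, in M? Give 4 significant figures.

Q₀ = 3.383 vs Keq = 1.414 ⇒ Q>K, reverse
Step 1:
                   E          A          G
  Initial      0.136    0.01603    0.01168
  Change    0.004966   0.001655   -0.00331
  Equil        0.141    0.01769    0.00837
  solve Keq expr → x = -0.001655; check Q = 1.414
Then add 0.03782 M of A.
Step 2:
                   E          A          G
  Initial      0.141    0.05551    0.00837
  Change   -0.007476  -0.002492   0.004984
  Equil       0.1335    0.05301    0.01335
  solve Keq expr → x = 0.002492; check Q = 1.414

[G]_eq = 0.01335 M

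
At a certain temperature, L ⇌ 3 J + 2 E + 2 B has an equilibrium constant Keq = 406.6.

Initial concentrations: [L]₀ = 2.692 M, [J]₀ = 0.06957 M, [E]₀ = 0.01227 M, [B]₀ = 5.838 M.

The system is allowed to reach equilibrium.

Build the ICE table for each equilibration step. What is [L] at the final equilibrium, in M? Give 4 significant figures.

[L]_eq = 2.026 M

Q₀ = 6.4181e-07 vs Keq = 406.6 ⇒ Q<K, forward
Step 1:
                    L           J           E           B
  I             2.692     0.06957     0.01227       5.838
  C           -0.6664       1.999       1.333       1.333
  E             2.026       2.069       1.345       7.171
  solve Keq expr → x = 0.6664; check Q = 406.6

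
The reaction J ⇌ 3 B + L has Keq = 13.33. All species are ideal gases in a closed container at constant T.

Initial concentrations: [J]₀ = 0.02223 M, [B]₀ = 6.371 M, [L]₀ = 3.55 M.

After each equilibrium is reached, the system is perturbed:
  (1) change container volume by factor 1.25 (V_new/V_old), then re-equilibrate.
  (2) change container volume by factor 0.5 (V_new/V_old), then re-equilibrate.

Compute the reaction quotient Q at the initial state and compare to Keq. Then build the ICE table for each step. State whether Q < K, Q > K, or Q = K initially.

Q₀ = 4.1296e+04 vs Keq = 13.33 ⇒ Q>K, reverse
Step 1:
                    J           B           L
  Initial     0.02223       6.371        3.55
  Change        1.428      -4.283      -1.428
  Equil          1.45       2.088       2.122
  solve Keq expr → x = -1.428; check Q = 13.33
Then change container volume by factor 1.25 (V_new/V_old).
Step 2:
                    J           B           L
  Initial        1.16       1.671       1.698
  Change      -0.1044      0.3132      0.1044
  Equil         1.055       1.984       1.802
  solve Keq expr → x = 0.1044; check Q = 13.33
Then change container volume by factor 0.5 (V_new/V_old).
Step 3:
                    J           B           L
  Initial       2.111       3.967       3.605
  Change        0.565      -1.695      -0.565
  Equil         2.676       2.272        3.04
  solve Keq expr → x = -0.565; check Q = 13.33

Q₀ = 4.1296e+04; Q > K (proceeds reverse)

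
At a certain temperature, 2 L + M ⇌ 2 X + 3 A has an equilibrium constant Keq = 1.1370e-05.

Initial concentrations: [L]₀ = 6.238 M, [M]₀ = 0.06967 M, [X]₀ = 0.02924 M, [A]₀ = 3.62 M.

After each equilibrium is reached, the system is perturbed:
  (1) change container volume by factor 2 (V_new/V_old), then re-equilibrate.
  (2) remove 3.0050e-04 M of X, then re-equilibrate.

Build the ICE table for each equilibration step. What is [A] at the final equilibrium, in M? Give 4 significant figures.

Q₀ = 0.01496 vs Keq = 1.1370e-05 ⇒ Q>K, reverse
Step 1:
                  L         M         X         A
  Initial     6.238   0.06967   0.02924      3.62
  Change    0.02834   0.01417  -0.02834   -0.0425
  Equil       6.266   0.08384 9.0416e-04     3.577
  solve Keq expr → x = -0.01417; check Q = 1.1370e-05
Then change container volume by factor 2 (V_new/V_old).
Step 2:
                  L         M         X         A
  Initial     3.133   0.04192 4.5208e-04     1.789
  Change  -4.4902e-04 -2.2451e-04 4.4902e-04 6.7353e-04
  Equil       3.133   0.04169 9.0110e-04     1.789
  solve Keq expr → x = 2.2451e-04; check Q = 1.1370e-05
Then remove 3.0050e-04 M of X.
Step 3:
                  L         M         X         A
  Initial     3.133   0.04169 6.0060e-04     1.789
  Change  -2.9846e-04 -1.4923e-04 2.9846e-04 4.4769e-04
  Equil       3.132   0.04155 8.9906e-04      1.79
  solve Keq expr → x = 1.4923e-04; check Q = 1.1370e-05

[A]_eq = 1.79 M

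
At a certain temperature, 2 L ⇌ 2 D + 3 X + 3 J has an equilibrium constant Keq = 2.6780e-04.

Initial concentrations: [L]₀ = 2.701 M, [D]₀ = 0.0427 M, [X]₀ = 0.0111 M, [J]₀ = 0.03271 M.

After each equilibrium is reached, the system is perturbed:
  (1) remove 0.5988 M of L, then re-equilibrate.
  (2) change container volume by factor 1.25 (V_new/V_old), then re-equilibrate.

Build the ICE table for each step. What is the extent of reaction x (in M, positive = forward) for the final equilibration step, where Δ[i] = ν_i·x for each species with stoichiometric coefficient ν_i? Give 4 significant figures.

x = 0.02124 M

Q₀ = 1.1962e-14 vs Keq = 2.6780e-04 ⇒ Q<K, forward
Step 1:
                  L         D         X         J
  I           2.701    0.0427    0.0111   0.03271
  C         -0.3069    0.3069    0.4603    0.4603
  E           2.394    0.3496    0.4714    0.4931
  solve Keq expr → x = 0.1534; check Q = 2.6780e-04
Then remove 0.5988 M of L.
Step 2:
                  L         D         X         J
  I           1.795    0.3496    0.4714    0.4931
  C         0.02185  -0.02185  -0.03277  -0.03277
  E           1.817    0.3277    0.4387    0.4603
  solve Keq expr → x = -0.01092; check Q = 2.6780e-04
Then change container volume by factor 1.25 (V_new/V_old).
Step 3:
                  L         D         X         J
  I           1.454    0.2622    0.3509    0.3682
  C        -0.04248   0.04248   0.06371   0.06371
  E           1.411    0.3047    0.4147    0.4319
  solve Keq expr → x = 0.02124; check Q = 2.6780e-04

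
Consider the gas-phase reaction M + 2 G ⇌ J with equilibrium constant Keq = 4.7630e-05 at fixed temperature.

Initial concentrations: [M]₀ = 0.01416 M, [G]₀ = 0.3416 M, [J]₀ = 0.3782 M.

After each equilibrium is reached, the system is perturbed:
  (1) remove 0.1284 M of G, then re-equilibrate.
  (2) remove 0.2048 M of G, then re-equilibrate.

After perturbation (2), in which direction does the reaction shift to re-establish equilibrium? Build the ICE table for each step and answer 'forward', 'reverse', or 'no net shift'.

Q₀ = 228.9 vs Keq = 4.7630e-05 ⇒ Q>K, reverse
Step 1:
                    M           G           J
  Initial     0.01416      0.3416      0.3782
  Change       0.3782      0.7564     -0.3782
  Equil        0.3923       1.098  2.2527e-05
  solve Keq expr → x = -0.3782; check Q = 4.7630e-05
Then remove 0.1284 M of G.
Step 2:
                    M           G           J
  Initial      0.3923      0.9696  2.2527e-05
  Change   4.9602e-06  9.9205e-06 -4.9602e-06
  Equil        0.3923      0.9696  1.7567e-05
  solve Keq expr → x = -4.9602e-06; check Q = 4.7630e-05
Then remove 0.2048 M of G.
Step 3:
                    M           G           J
  Initial      0.3923      0.7648  1.7567e-05
  Change   6.6370e-06  1.3274e-05 -6.6370e-06
  Equil        0.3923      0.7648  1.0930e-05
  solve Keq expr → x = -6.6370e-06; check Q = 4.7630e-05

Direction: reverse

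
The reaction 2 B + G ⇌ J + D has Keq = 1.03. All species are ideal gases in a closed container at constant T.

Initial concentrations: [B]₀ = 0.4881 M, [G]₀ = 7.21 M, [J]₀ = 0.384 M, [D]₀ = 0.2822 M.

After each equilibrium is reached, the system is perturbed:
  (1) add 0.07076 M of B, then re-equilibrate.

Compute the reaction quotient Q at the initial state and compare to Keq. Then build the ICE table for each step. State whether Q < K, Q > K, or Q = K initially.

Q₀ = 0.06309; Q < K (proceeds forward)

Q₀ = 0.06309 vs Keq = 1.03 ⇒ Q<K, forward
Step 1:
                    B           G           J           D
  I            0.4881        7.21       0.384      0.2822
  C           -0.3083     -0.1542      0.1542      0.1542
  E            0.1798       7.056      0.5382      0.4364
  solve Keq expr → x = 0.1542; check Q = 1.03
Then add 0.07076 M of B.
Step 2:
                    B           G           J           D
  I            0.2505       7.056      0.5382      0.4364
  C           -0.0593    -0.02965     0.02965     0.02965
  E            0.1912       7.026      0.5678       0.466
  solve Keq expr → x = 0.02965; check Q = 1.03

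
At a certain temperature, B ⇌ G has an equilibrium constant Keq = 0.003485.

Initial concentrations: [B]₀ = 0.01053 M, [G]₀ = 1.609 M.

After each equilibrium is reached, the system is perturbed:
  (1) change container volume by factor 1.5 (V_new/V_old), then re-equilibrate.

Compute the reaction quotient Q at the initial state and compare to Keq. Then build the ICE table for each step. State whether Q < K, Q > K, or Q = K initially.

Q₀ = 152.8 vs Keq = 0.003485 ⇒ Q>K, reverse
Step 1:
                    B           G
  Initial     0.01053       1.609
  Change        1.603      -1.603
  Equil         1.614    0.005624
  solve Keq expr → x = -1.603; check Q = 0.003485
Then change container volume by factor 1.5 (V_new/V_old).
Step 2:
                    B           G
  Initial       1.076     0.00375
  Change            0           0
  Equil         1.076     0.00375
  solve Keq expr → x = 0; check Q = 0.003485

Q₀ = 152.8; Q > K (proceeds reverse)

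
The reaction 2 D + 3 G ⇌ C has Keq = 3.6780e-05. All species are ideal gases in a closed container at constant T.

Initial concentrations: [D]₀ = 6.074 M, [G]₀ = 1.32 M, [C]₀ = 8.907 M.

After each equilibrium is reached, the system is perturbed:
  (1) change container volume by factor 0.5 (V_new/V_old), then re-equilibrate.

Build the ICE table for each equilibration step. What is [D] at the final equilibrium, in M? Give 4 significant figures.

[D]_eq = 17.68 M

Q₀ = 0.105 vs Keq = 3.6780e-05 ⇒ Q>K, reverse
Step 1:
                   D          G          C
  Initial      6.074       1.32      8.907
  Change       6.003      9.005     -3.002
  Equil        12.08      10.33      5.905
  solve Keq expr → x = -3.002; check Q = 3.6780e-05
Then change container volume by factor 0.5 (V_new/V_old).
Step 2:
                   D          G          C
  Initial      24.15      20.65      11.81
  Change      -6.474     -9.712      3.237
  Equil        17.68      10.94      15.05
  solve Keq expr → x = 3.237; check Q = 3.6780e-05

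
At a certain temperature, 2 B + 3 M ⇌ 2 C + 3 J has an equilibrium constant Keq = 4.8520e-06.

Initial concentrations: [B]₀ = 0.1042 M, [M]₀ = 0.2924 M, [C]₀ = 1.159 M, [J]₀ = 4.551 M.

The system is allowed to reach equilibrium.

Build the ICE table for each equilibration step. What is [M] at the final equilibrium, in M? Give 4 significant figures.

[M]_eq = 2.028 M

Q₀ = 4.6647e+05 vs Keq = 4.8520e-06 ⇒ Q>K, reverse
Step 1:
                    B           M           C           J
  I            0.1042      0.2924       1.159       4.551
  C             1.157       1.736      -1.157      -1.736
  E             1.262       2.028      0.0017       2.815
  solve Keq expr → x = -0.5787; check Q = 4.8520e-06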